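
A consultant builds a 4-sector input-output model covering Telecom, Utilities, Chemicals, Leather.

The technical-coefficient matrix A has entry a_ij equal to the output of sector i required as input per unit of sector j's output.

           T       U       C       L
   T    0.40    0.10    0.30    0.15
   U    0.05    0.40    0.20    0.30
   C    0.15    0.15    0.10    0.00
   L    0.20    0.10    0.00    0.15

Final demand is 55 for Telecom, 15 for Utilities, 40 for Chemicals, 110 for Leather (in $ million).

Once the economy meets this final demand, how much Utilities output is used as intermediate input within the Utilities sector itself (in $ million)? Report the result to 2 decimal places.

z_UU = 73.94

I − A =
  [   0.60    -0.10    -0.30    -0.15]
  [  -0.05     0.60    -0.20    -0.30]
  [  -0.15    -0.15     0.90     0.00]
  [  -0.20    -0.10     0.00     0.85]
Compute the cofactors C_ij = (−1)^(i+j)·(3×3 minor ij) of I−A; the adjugate is their transpose:
adj(I−A) = Cᵀ =
  [ 0.406500   0.128250   0.164000   0.117000]
  [ 0.117750   0.393750   0.126750   0.159750]
  [ 0.087375   0.087000   0.259000   0.046125]
  [ 0.109500   0.076500   0.053500   0.269250]
det(I−A) = Σ_j (I−A)_1j·C_1j = (0.60)(0.406500) + (-0.10)(0.117750) + (-0.30)(0.087375) + (-0.15)(0.109500) = 0.1894875
(I − A)⁻¹ = adj(I−A) / det(I−A) ≈
  [   2.1453     0.6768     0.8655     0.6175]
  [   0.6214     2.0780     0.6689     0.8431]
  [   0.4611     0.4591     1.3668     0.2434]
  [   0.5779     0.4037     0.2823     1.4209]
First solve x = (I − A)⁻¹ d = adj(I−A)·d / det(I−A); in particular x_U = (0.117750·55 + 0.393750·15 + 0.126750·40 + 0.159750·110) / 0.1894875 = 35.025 / 0.1894875 ≈ 184.8407.
Intermediate flow from U to U: z_UU = a_UU · x_U = 0.40 × 35.025 / 0.1894875 = 14.01 / 0.1894875 ≈ 73.94.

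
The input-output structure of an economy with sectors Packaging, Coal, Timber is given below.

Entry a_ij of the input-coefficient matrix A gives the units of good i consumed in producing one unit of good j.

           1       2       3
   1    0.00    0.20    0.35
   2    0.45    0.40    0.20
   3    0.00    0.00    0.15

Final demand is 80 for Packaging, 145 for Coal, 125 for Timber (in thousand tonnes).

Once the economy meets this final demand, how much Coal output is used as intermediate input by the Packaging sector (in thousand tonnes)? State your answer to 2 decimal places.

I − A =
  [   1.00    -0.20    -0.35]
  [  -0.45     0.60    -0.20]
  [   0.00     0.00     0.85]
Cofactors of I−A, C_ij = (−1)^(i+j)·(minor ij) (rows/columns in the sector order above):
  C_11 = (0.60)(0.85) − (-0.20)(0.00) = 0.5100
  C_12 = −[(-0.45)(0.85) − (-0.20)(0.00)] = 0.3825
  C_13 = (-0.45)(0.00) − (0.60)(0.00) = 0.0000
  C_21 = −[(-0.20)(0.85) − (-0.35)(0.00)] = 0.1700
  C_22 = (1.00)(0.85) − (-0.35)(0.00) = 0.8500
  C_23 = −[(1.00)(0.00) − (-0.20)(0.00)] = 0.0000
  C_31 = (-0.20)(-0.20) − (-0.35)(0.60) = 0.2500
  C_32 = −[(1.00)(-0.20) − (-0.35)(-0.45)] = 0.3575
  C_33 = (1.00)(0.60) − (-0.20)(-0.45) = 0.5100
det(I−A) = Σ_j (I−A)_1j·C_1j = (1.00)(0.5100) + (-0.20)(0.3825) + (-0.35)(0.0000) = 0.4335
adj(I−A) = Cᵀ =
  [ 0.5100   0.1700   0.2500]
  [ 0.3825   0.8500   0.3575]
  [ 0.0000   0.0000   0.5100]
(I − A)⁻¹ = adj(I−A) / det(I−A) ≈
  [   1.1765     0.3922     0.5767]
  [   0.8824     1.9608     0.8247]
  [   0.0000     0.0000     1.1765]
First solve x = (I − A)⁻¹ d = adj(I−A)·d / det(I−A); in particular x_1 = (0.5100·80 + 0.1700·145 + 0.2500·125) / 0.4335 = 96.70 / 0.4335 ≈ 223.0681.
Intermediate flow from 2 to 1: z_21 = a_21 · x_1 = 0.45 × 96.70 / 0.4335 = 43.515 / 0.4335 ≈ 100.38.

z_21 = 100.38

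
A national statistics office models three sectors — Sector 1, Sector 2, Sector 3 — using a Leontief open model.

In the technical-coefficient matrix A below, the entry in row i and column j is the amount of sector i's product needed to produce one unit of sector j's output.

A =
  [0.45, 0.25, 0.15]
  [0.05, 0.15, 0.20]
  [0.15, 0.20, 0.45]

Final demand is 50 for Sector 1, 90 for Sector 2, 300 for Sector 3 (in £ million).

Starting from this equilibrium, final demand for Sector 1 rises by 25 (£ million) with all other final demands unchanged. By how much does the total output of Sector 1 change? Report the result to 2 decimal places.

I − A =
  [   0.55    -0.25    -0.15]
  [  -0.05     0.85    -0.20]
  [  -0.15    -0.20     0.55]
Cofactors of I−A, C_ij = (−1)^(i+j)·(minor ij) (rows/columns in the sector order above):
  C_11 = (0.85)(0.55) − (-0.20)(-0.20) = 0.4275
  C_12 = −[(-0.05)(0.55) − (-0.20)(-0.15)] = 0.0575
  C_13 = (-0.05)(-0.20) − (0.85)(-0.15) = 0.1375
  C_21 = −[(-0.25)(0.55) − (-0.15)(-0.20)] = 0.1675
  C_22 = (0.55)(0.55) − (-0.15)(-0.15) = 0.2800
  C_23 = −[(0.55)(-0.20) − (-0.25)(-0.15)] = 0.1475
  C_31 = (-0.25)(-0.20) − (-0.15)(0.85) = 0.1775
  C_32 = −[(0.55)(-0.20) − (-0.15)(-0.05)] = 0.1175
  C_33 = (0.55)(0.85) − (-0.25)(-0.05) = 0.4550
det(I−A) = Σ_j (I−A)_1j·C_1j = (0.55)(0.4275) + (-0.25)(0.0575) + (-0.15)(0.1375) = 0.200125
adj(I−A) = Cᵀ =
  [ 0.4275   0.1675   0.1775]
  [ 0.0575   0.2800   0.1175]
  [ 0.1375   0.1475   0.4550]
(I − A)⁻¹ = adj(I−A) / det(I−A) ≈
  [   2.1362     0.8370     0.8869]
  [   0.2873     1.3991     0.5871]
  [   0.6871     0.7370     2.2736]
Δx = (I − A)⁻¹ Δd with Δd having +25 in the Sector 1 component and 0 elsewhere.
So Δx_1 = L_11 · (+25), where L_11 = adj(I−A)_11 / det(I−A) = 0.4275 / 0.200125.
Δx_1 = 0.4275 × (+25) / 0.200125 = 10.6875 / 0.200125 ≈ 53.40.

Δx_1 = 53.40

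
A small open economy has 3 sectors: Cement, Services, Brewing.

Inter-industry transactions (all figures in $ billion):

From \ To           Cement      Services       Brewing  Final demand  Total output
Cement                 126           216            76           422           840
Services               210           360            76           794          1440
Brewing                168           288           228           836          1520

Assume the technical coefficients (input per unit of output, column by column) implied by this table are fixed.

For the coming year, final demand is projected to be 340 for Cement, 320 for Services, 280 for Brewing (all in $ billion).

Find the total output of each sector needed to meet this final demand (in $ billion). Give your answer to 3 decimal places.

x_C = 550.918, x_S = 651.122, x_B = 612.245

Technical coefficients a_ij = z_ij / X_j:
  a_CC = 126/840 = 0.15, a_SC = 210/840 = 0.25, a_BC = 168/840 = 0.20
  a_CS = 216/1440 = 0.15, a_SS = 360/1440 = 0.25, a_BS = 288/1440 = 0.20
  a_CB = 76/1520 = 0.05, a_SB = 76/1520 = 0.05, a_BB = 228/1520 = 0.15
I − A =
  [   0.85    -0.15    -0.05]
  [  -0.25     0.75    -0.05]
  [  -0.20    -0.20     0.85]
Cofactors of I−A, C_ij = (−1)^(i+j)·(minor ij) (rows/columns in the sector order above):
  C_11 = (0.75)(0.85) − (-0.05)(-0.20) = 0.6275
  C_12 = −[(-0.25)(0.85) − (-0.05)(-0.20)] = 0.2225
  C_13 = (-0.25)(-0.20) − (0.75)(-0.20) = 0.2000
  C_21 = −[(-0.15)(0.85) − (-0.05)(-0.20)] = 0.1375
  C_22 = (0.85)(0.85) − (-0.05)(-0.20) = 0.7125
  C_23 = −[(0.85)(-0.20) − (-0.15)(-0.20)] = 0.2000
  C_31 = (-0.15)(-0.05) − (-0.05)(0.75) = 0.0450
  C_32 = −[(0.85)(-0.05) − (-0.05)(-0.25)] = 0.0550
  C_33 = (0.85)(0.75) − (-0.15)(-0.25) = 0.6000
det(I−A) = Σ_j (I−A)_1j·C_1j = (0.85)(0.6275) + (-0.15)(0.2225) + (-0.05)(0.2000) = 0.4900
adj(I−A) = Cᵀ =
  [ 0.6275   0.1375   0.0450]
  [ 0.2225   0.7125   0.0550]
  [ 0.2000   0.2000   0.6000]
(I − A)⁻¹ = adj(I−A) / det(I−A) ≈
  [   1.2806     0.2806     0.0918]
  [   0.4541     1.4541     0.1122]
  [   0.4082     0.4082     1.2245]
x = (I − A)⁻¹ d = adj(I−A)·d / det(I−A), with det(I−A) = 0.4900:
  x_C = (0.6275·340 + 0.1375·320 + 0.0450·280) / 0.4900 = 269.95 / 0.4900 ≈ 550.918
  x_S = (0.2225·340 + 0.7125·320 + 0.0550·280) / 0.4900 = 319.05 / 0.4900 ≈ 651.122
  x_B = (0.2000·340 + 0.2000·320 + 0.6000·280) / 0.4900 = 300.00 / 0.4900 ≈ 612.245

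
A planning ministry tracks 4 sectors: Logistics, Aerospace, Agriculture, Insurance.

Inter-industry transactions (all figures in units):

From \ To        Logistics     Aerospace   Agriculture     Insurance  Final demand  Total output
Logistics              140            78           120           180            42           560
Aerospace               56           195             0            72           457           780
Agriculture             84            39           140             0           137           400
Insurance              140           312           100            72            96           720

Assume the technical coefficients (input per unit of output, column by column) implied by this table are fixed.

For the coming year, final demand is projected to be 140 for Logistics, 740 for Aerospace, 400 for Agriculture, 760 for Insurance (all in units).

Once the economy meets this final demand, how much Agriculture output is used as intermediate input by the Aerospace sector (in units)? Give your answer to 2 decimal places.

z_32 = 74.83

Technical coefficients a_ij = z_ij / X_j:
  a_11 = 140/560 = 0.25, a_21 = 56/560 = 0.10, a_31 = 84/560 = 0.15, a_41 = 140/560 = 0.25
  a_12 = 78/780 = 0.10, a_22 = 195/780 = 0.25, a_32 = 39/780 = 0.05, a_42 = 312/780 = 0.40
  a_13 = 120/400 = 0.30, a_23 = 0/400 = 0.00, a_33 = 140/400 = 0.35, a_43 = 100/400 = 0.25
  a_14 = 180/720 = 0.25, a_24 = 72/720 = 0.10, a_34 = 0/720 = 0.00, a_44 = 72/720 = 0.10
I − A =
  [   0.75    -0.10    -0.30    -0.25]
  [  -0.10     0.75     0.00    -0.10]
  [  -0.15    -0.05     0.65     0.00]
  [  -0.25    -0.40    -0.25     0.90]
Compute the cofactors C_ij = (−1)^(i+j)·(3×3 minor ij) of I−A; the adjugate is their transpose:
adj(I−A) = Cᵀ =
  [ 0.411500   0.140125   0.239875   0.129875]
  [ 0.078500   0.348250   0.059500   0.060500]
  [ 0.101000   0.059125   0.407875   0.034625]
  [ 0.177250   0.210125   0.206375   0.323875]
det(I−A) = Σ_j (I−A)_1j·C_1j = (0.75)(0.411500) + (-0.10)(0.078500) + (-0.30)(0.101000) + (-0.25)(0.177250) = 0.2261625
(I − A)⁻¹ = adj(I−A) / det(I−A) ≈
  [   1.8195     0.6196     1.0606     0.5743]
  [   0.3471     1.5398     0.2631     0.2675]
  [   0.4466     0.2614     1.8035     0.1531]
  [   0.7837     0.9291     0.9125     1.4320]
First solve x = (I − A)⁻¹ d = adj(I−A)·d / det(I−A); in particular x_2 = (0.078500·140 + 0.348250·740 + 0.059500·400 + 0.060500·760) / 0.2261625 = 338.475 / 0.2261625 ≈ 1496.6009.
Intermediate flow from 3 to 2: z_32 = a_32 · x_2 = 0.05 × 338.475 / 0.2261625 = 16.92375 / 0.2261625 ≈ 74.83.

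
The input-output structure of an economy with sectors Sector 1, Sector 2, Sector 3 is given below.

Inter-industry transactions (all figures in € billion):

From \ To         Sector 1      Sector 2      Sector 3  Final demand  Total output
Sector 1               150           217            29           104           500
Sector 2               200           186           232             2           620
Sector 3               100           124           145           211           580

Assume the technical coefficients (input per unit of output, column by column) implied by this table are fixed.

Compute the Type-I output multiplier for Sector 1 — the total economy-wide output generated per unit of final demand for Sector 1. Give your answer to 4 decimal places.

Technical coefficients a_ij = z_ij / X_j:
  a_11 = 150/500 = 0.30, a_21 = 200/500 = 0.40, a_31 = 100/500 = 0.20
  a_12 = 217/620 = 0.35, a_22 = 186/620 = 0.30, a_32 = 124/620 = 0.20
  a_13 = 29/580 = 0.05, a_23 = 232/580 = 0.40, a_33 = 145/580 = 0.25
I − A =
  [   0.70    -0.35    -0.05]
  [  -0.40     0.70    -0.40]
  [  -0.20    -0.20     0.75]
Cofactors of I−A, C_ij = (−1)^(i+j)·(minor ij) (rows/columns in the sector order above):
  C_11 = (0.70)(0.75) − (-0.40)(-0.20) = 0.4450
  C_12 = −[(-0.40)(0.75) − (-0.40)(-0.20)] = 0.3800
  C_13 = (-0.40)(-0.20) − (0.70)(-0.20) = 0.2200
  C_21 = −[(-0.35)(0.75) − (-0.05)(-0.20)] = 0.2725
  C_22 = (0.70)(0.75) − (-0.05)(-0.20) = 0.5150
  C_23 = −[(0.70)(-0.20) − (-0.35)(-0.20)] = 0.2100
  C_31 = (-0.35)(-0.40) − (-0.05)(0.70) = 0.1750
  C_32 = −[(0.70)(-0.40) − (-0.05)(-0.40)] = 0.3000
  C_33 = (0.70)(0.70) − (-0.35)(-0.40) = 0.3500
det(I−A) = Σ_j (I−A)_1j·C_1j = (0.70)(0.4450) + (-0.35)(0.3800) + (-0.05)(0.2200) = 0.1675
adj(I−A) = Cᵀ =
  [ 0.4450   0.2725   0.1750]
  [ 0.3800   0.5150   0.3000]
  [ 0.2200   0.2100   0.3500]
(I − A)⁻¹ = adj(I−A) / det(I−A) ≈
  [   2.65672     1.62687     1.04478]
  [   2.26866     3.07463     1.79104]
  [   1.31343     1.25373     2.08955]
The output multiplier for sector j is the column-j sum of the Leontief inverse (I − A)⁻¹ = adj(I−A) / det(I−A).
Column 1 of adj(I−A): (0.4450, 0.3800, 0.2200); det(I−A) = 0.1675.
m_1 = (0.4450 + 0.3800 + 0.2200) / 0.1675 = 1.045 / 0.1675 ≈ 6.2388.

m_1 = 6.2388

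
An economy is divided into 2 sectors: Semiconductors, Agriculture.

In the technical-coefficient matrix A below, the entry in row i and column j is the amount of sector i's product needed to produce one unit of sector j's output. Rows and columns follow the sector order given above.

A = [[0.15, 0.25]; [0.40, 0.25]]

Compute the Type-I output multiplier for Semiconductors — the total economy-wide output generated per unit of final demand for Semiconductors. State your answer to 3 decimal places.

m_1 = 2.140

I − A =
  [   0.85    -0.25]
  [  -0.40     0.75]
det(I−A) = (0.85)(0.75) − (-0.25)(-0.40) = 0.5375
adj(I−A) = [[0.75, 0.25], [0.40, 0.85]]
(I − A)⁻¹ = adj(I−A) / det(I−A) ≈
  [   1.3953     0.4651]
  [   0.7442     1.5814]
The output multiplier for sector j is the column-j sum of the Leontief inverse (I − A)⁻¹ = adj(I−A) / det(I−A).
Column 1 of adj(I−A): (0.75, 0.40); det(I−A) = 0.5375.
m_1 = (0.75 + 0.40) / 0.5375 = 1.15 / 0.5375 ≈ 2.140.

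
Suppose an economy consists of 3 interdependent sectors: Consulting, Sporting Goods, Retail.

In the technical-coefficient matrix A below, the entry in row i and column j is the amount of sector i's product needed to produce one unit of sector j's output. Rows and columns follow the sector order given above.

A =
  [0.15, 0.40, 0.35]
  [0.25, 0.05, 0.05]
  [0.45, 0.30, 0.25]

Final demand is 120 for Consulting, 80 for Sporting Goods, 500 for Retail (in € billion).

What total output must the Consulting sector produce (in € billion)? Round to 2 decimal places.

I − A =
  [   0.85    -0.40    -0.35]
  [  -0.25     0.95    -0.05]
  [  -0.45    -0.30     0.75]
Cofactors of I−A, C_ij = (−1)^(i+j)·(minor ij) (rows/columns in the sector order above):
  C_11 = (0.95)(0.75) − (-0.05)(-0.30) = 0.6975
  C_12 = −[(-0.25)(0.75) − (-0.05)(-0.45)] = 0.2100
  C_13 = (-0.25)(-0.30) − (0.95)(-0.45) = 0.5025
  C_21 = −[(-0.40)(0.75) − (-0.35)(-0.30)] = 0.4050
  C_22 = (0.85)(0.75) − (-0.35)(-0.45) = 0.4800
  C_23 = −[(0.85)(-0.30) − (-0.40)(-0.45)] = 0.4350
  C_31 = (-0.40)(-0.05) − (-0.35)(0.95) = 0.3525
  C_32 = −[(0.85)(-0.05) − (-0.35)(-0.25)] = 0.1300
  C_33 = (0.85)(0.95) − (-0.40)(-0.25) = 0.7075
det(I−A) = Σ_j (I−A)_1j·C_1j = (0.85)(0.6975) + (-0.40)(0.2100) + (-0.35)(0.5025) = 0.3330
adj(I−A) = Cᵀ =
  [ 0.6975   0.4050   0.3525]
  [ 0.2100   0.4800   0.1300]
  [ 0.5025   0.4350   0.7075]
(I − A)⁻¹ = adj(I−A) / det(I−A) ≈
  [   2.0946     1.2162     1.0586]
  [   0.6306     1.4414     0.3904]
  [   1.5090     1.3063     2.1246]
x = (I − A)⁻¹ d = adj(I−A)·d / det(I−A), with det(I−A) = 0.3330:
  x_1 = (0.6975·120 + 0.4050·80 + 0.3525·500) / 0.3330 = 292.35 / 0.3330 ≈ 877.93
  x_2 = (0.2100·120 + 0.4800·80 + 0.1300·500) / 0.3330 = 128.60 / 0.3330 ≈ 386.19
  x_3 = (0.5025·120 + 0.4350·80 + 0.7075·500) / 0.3330 = 448.85 / 0.3330 ≈ 1347.90

x_1 = 877.93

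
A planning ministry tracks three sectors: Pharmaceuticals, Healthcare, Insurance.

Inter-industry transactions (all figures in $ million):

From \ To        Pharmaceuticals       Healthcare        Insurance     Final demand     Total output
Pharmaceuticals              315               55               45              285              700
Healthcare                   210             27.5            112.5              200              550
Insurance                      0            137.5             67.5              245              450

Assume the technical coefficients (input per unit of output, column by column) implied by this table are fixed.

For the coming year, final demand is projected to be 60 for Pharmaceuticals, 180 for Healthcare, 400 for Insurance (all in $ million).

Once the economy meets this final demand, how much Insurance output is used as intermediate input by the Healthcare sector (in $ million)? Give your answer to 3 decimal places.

Technical coefficients a_ij = z_ij / X_j:
  a_11 = 315/700 = 0.45, a_21 = 210/700 = 0.30, a_31 = 0/700 = 0.00
  a_12 = 55/550 = 0.10, a_22 = 27.5/550 = 0.05, a_32 = 137.5/550 = 0.25
  a_13 = 45/450 = 0.10, a_23 = 112.5/450 = 0.25, a_33 = 67.5/450 = 0.15
I − A =
  [   0.55    -0.10    -0.10]
  [  -0.30     0.95    -0.25]
  [   0.00    -0.25     0.85]
Cofactors of I−A, C_ij = (−1)^(i+j)·(minor ij) (rows/columns in the sector order above):
  C_11 = (0.95)(0.85) − (-0.25)(-0.25) = 0.7450
  C_12 = −[(-0.30)(0.85) − (-0.25)(0.00)] = 0.2550
  C_13 = (-0.30)(-0.25) − (0.95)(0.00) = 0.0750
  C_21 = −[(-0.10)(0.85) − (-0.10)(-0.25)] = 0.1100
  C_22 = (0.55)(0.85) − (-0.10)(0.00) = 0.4675
  C_23 = −[(0.55)(-0.25) − (-0.10)(0.00)] = 0.1375
  C_31 = (-0.10)(-0.25) − (-0.10)(0.95) = 0.1200
  C_32 = −[(0.55)(-0.25) − (-0.10)(-0.30)] = 0.1675
  C_33 = (0.55)(0.95) − (-0.10)(-0.30) = 0.4925
det(I−A) = Σ_j (I−A)_1j·C_1j = (0.55)(0.7450) + (-0.10)(0.2550) + (-0.10)(0.0750) = 0.37675
adj(I−A) = Cᵀ =
  [ 0.7450   0.1100   0.1200]
  [ 0.2550   0.4675   0.1675]
  [ 0.0750   0.1375   0.4925]
(I − A)⁻¹ = adj(I−A) / det(I−A) ≈
  [   1.9774     0.2920     0.3185]
  [   0.6768     1.2409     0.4446]
  [   0.1991     0.3650     1.3072]
First solve x = (I − A)⁻¹ d = adj(I−A)·d / det(I−A); in particular x_2 = (0.2550·60 + 0.4675·180 + 0.1675·400) / 0.37675 = 166.45 / 0.37675 ≈ 441.80491.
Intermediate flow from 3 to 2: z_32 = a_32 · x_2 = 0.25 × 166.45 / 0.37675 = 41.6125 / 0.37675 ≈ 110.451.

z_32 = 110.451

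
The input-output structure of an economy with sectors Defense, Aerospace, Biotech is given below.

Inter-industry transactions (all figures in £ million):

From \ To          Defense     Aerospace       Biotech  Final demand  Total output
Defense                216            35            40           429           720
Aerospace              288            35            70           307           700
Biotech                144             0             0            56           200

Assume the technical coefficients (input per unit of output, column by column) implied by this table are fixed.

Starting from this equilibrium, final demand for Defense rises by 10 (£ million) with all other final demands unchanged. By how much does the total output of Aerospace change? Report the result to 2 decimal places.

Technical coefficients a_ij = z_ij / X_j:
  a_11 = 216/720 = 0.30, a_21 = 288/720 = 0.40, a_31 = 144/720 = 0.20
  a_12 = 35/700 = 0.05, a_22 = 35/700 = 0.05, a_32 = 0/700 = 0.00
  a_13 = 40/200 = 0.20, a_23 = 70/200 = 0.35, a_33 = 0/200 = 0.00
I − A =
  [   0.70    -0.05    -0.20]
  [  -0.40     0.95    -0.35]
  [  -0.20     0.00     1.00]
Cofactors of I−A, C_ij = (−1)^(i+j)·(minor ij) (rows/columns in the sector order above):
  C_11 = (0.95)(1.00) − (-0.35)(0.00) = 0.9500
  C_12 = −[(-0.40)(1.00) − (-0.35)(-0.20)] = 0.4700
  C_13 = (-0.40)(0.00) − (0.95)(-0.20) = 0.1900
  C_21 = −[(-0.05)(1.00) − (-0.20)(0.00)] = 0.0500
  C_22 = (0.70)(1.00) − (-0.20)(-0.20) = 0.6600
  C_23 = −[(0.70)(0.00) − (-0.05)(-0.20)] = 0.0100
  C_31 = (-0.05)(-0.35) − (-0.20)(0.95) = 0.2075
  C_32 = −[(0.70)(-0.35) − (-0.20)(-0.40)] = 0.3250
  C_33 = (0.70)(0.95) − (-0.05)(-0.40) = 0.6450
det(I−A) = Σ_j (I−A)_1j·C_1j = (0.70)(0.9500) + (-0.05)(0.4700) + (-0.20)(0.1900) = 0.6035
adj(I−A) = Cᵀ =
  [ 0.9500   0.0500   0.2075]
  [ 0.4700   0.6600   0.3250]
  [ 0.1900   0.0100   0.6450]
(I − A)⁻¹ = adj(I−A) / det(I−A) ≈
  [   1.5742     0.0829     0.3438]
  [   0.7788     1.0936     0.5385]
  [   0.3148     0.0166     1.0688]
Δx = (I − A)⁻¹ Δd with Δd having +10 in the Defense component and 0 elsewhere.
So Δx_2 = L_21 · (+10), where L_21 = adj(I−A)_21 / det(I−A) = 0.4700 / 0.6035.
Δx_2 = 0.4700 × (+10) / 0.6035 = 4.70 / 0.6035 ≈ 7.79.

Δx_2 = 7.79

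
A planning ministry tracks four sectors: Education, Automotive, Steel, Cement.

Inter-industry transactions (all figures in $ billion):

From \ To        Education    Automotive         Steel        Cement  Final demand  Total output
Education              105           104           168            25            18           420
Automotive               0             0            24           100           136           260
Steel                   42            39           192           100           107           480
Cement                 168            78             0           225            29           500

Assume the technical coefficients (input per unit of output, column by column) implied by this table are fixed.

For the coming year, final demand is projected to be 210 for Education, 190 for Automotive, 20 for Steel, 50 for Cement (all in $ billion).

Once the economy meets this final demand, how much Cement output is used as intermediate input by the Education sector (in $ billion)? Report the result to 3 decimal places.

Technical coefficients a_ij = z_ij / X_j:
  a_EE = 105/420 = 0.25, a_AE = 0/420 = 0.00, a_SE = 42/420 = 0.10, a_CE = 168/420 = 0.40
  a_EA = 104/260 = 0.40, a_AA = 0/260 = 0.00, a_SA = 39/260 = 0.15, a_CA = 78/260 = 0.30
  a_ES = 168/480 = 0.35, a_AS = 24/480 = 0.05, a_SS = 192/480 = 0.40, a_CS = 0/480 = 0.00
  a_EC = 25/500 = 0.05, a_AC = 100/500 = 0.20, a_SC = 100/500 = 0.20, a_CC = 225/500 = 0.45
I − A =
  [   0.75    -0.40    -0.35    -0.05]
  [   0.00     1.00    -0.05    -0.20]
  [  -0.10    -0.15     0.60    -0.20]
  [  -0.40    -0.30     0.00     0.55]
Compute the cofactors C_ij = (−1)^(i+j)·(3×3 minor ij) of I−A; the adjugate is their transpose:
adj(I−A) = Cᵀ =
  [ 0.286875   0.190875   0.183250   0.162125]
  [ 0.054750   0.188250   0.047625   0.090750]
  [ 0.141000   0.159375   0.315500   0.185500]
  [ 0.238500   0.241500   0.159250   0.407375]
det(I−A) = Σ_j (I−A)_1j·C_1j = (0.75)(0.286875) + (-0.40)(0.054750) + (-0.35)(0.141000) + (-0.05)(0.238500) = 0.13198125
(I − A)⁻¹ = adj(I−A) / det(I−A) ≈
  [   2.1736     1.4462     1.3885     1.2284]
  [   0.4148     1.4263     0.3608     0.6876]
  [   1.0683     1.2076     2.3905     1.4055]
  [   1.8071     1.8298     1.2066     3.0866]
First solve x = (I − A)⁻¹ d = adj(I−A)·d / det(I−A); in particular x_E = (0.286875·210 + 0.190875·190 + 0.183250·20 + 0.162125·50) / 0.13198125 = 108.28125 / 0.13198125 ≈ 820.42904.
Intermediate flow from C to E: z_CE = a_CE · x_E = 0.40 × 108.28125 / 0.13198125 = 43.3125 / 0.13198125 ≈ 328.172.

z_CE = 328.172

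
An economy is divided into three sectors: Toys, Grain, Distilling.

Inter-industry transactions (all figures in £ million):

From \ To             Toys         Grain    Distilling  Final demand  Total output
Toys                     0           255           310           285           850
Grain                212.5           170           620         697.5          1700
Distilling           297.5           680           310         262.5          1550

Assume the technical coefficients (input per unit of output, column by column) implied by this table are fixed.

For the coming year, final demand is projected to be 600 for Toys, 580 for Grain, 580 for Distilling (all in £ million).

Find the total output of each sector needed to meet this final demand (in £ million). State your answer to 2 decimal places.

Technical coefficients a_ij = z_ij / X_j:
  a_11 = 0/850 = 0.00, a_21 = 212.5/850 = 0.25, a_31 = 297.5/850 = 0.35
  a_12 = 255/1700 = 0.15, a_22 = 170/1700 = 0.10, a_32 = 680/1700 = 0.40
  a_13 = 310/1550 = 0.20, a_23 = 620/1550 = 0.40, a_33 = 310/1550 = 0.20
I − A =
  [   1.00    -0.15    -0.20]
  [  -0.25     0.90    -0.40]
  [  -0.35    -0.40     0.80]
Cofactors of I−A, C_ij = (−1)^(i+j)·(minor ij) (rows/columns in the sector order above):
  C_11 = (0.90)(0.80) − (-0.40)(-0.40) = 0.5600
  C_12 = −[(-0.25)(0.80) − (-0.40)(-0.35)] = 0.3400
  C_13 = (-0.25)(-0.40) − (0.90)(-0.35) = 0.4150
  C_21 = −[(-0.15)(0.80) − (-0.20)(-0.40)] = 0.2000
  C_22 = (1.00)(0.80) − (-0.20)(-0.35) = 0.7300
  C_23 = −[(1.00)(-0.40) − (-0.15)(-0.35)] = 0.4525
  C_31 = (-0.15)(-0.40) − (-0.20)(0.90) = 0.2400
  C_32 = −[(1.00)(-0.40) − (-0.20)(-0.25)] = 0.4500
  C_33 = (1.00)(0.90) − (-0.15)(-0.25) = 0.8625
det(I−A) = Σ_j (I−A)_1j·C_1j = (1.00)(0.5600) + (-0.15)(0.3400) + (-0.20)(0.4150) = 0.4260
adj(I−A) = Cᵀ =
  [ 0.5600   0.2000   0.2400]
  [ 0.3400   0.7300   0.4500]
  [ 0.4150   0.4525   0.8625]
(I − A)⁻¹ = adj(I−A) / det(I−A) ≈
  [   1.3146     0.4695     0.5634]
  [   0.7981     1.7136     1.0563]
  [   0.9742     1.0622     2.0246]
x = (I − A)⁻¹ d = adj(I−A)·d / det(I−A), with det(I−A) = 0.4260:
  x_1 = (0.5600·600 + 0.2000·580 + 0.2400·580) / 0.4260 = 591.20 / 0.4260 ≈ 1387.79
  x_2 = (0.3400·600 + 0.7300·580 + 0.4500·580) / 0.4260 = 888.40 / 0.4260 ≈ 2085.45
  x_3 = (0.4150·600 + 0.4525·580 + 0.8625·580) / 0.4260 = 1011.70 / 0.4260 ≈ 2374.88

x_1 = 1387.79, x_2 = 2085.45, x_3 = 2374.88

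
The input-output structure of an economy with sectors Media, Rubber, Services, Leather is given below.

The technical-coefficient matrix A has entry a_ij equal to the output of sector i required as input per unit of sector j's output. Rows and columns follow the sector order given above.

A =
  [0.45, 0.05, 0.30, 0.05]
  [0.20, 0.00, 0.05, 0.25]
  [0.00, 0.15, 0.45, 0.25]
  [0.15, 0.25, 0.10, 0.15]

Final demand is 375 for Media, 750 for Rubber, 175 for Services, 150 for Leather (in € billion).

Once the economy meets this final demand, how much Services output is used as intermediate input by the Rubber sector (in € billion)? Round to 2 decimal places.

I − A =
  [   0.55    -0.05    -0.30    -0.05]
  [  -0.20     1.00    -0.05    -0.25]
  [   0.00    -0.15     0.55    -0.25]
  [  -0.15    -0.25    -0.10     0.85]
Compute the cofactors C_ij = (−1)^(i+j)·(3×3 minor ij) of I−A; the adjugate is their transpose:
adj(I−A) = Cᵀ =
  [ 0.394875   0.086750   0.245250   0.120875]
  [ 0.111000   0.228000   0.100000   0.103000]
  [ 0.081125   0.105250   0.412750   0.157125]
  [ 0.111875   0.094750   0.121250   0.283875]
det(I−A) = Σ_j (I−A)_1j·C_1j = (0.55)(0.394875) + (-0.05)(0.111000) + (-0.30)(0.081125) + (-0.05)(0.111875) = 0.1817
(I − A)⁻¹ = adj(I−A) / det(I−A) ≈
  [   2.1732     0.4774     1.3498     0.6652]
  [   0.6109     1.2548     0.5504     0.5669]
  [   0.4465     0.5793     2.2716     0.8647]
  [   0.6157     0.5215     0.6673     1.5623]
First solve x = (I − A)⁻¹ d = adj(I−A)·d / det(I−A); in particular x_2 = (0.111000·375 + 0.228000·750 + 0.100000·175 + 0.103000·150) / 0.1817 = 245.575 / 0.1817 ≈ 1351.5410.
Intermediate flow from 3 to 2: z_32 = a_32 · x_2 = 0.15 × 245.575 / 0.1817 = 36.83625 / 0.1817 ≈ 202.73.

z_32 = 202.73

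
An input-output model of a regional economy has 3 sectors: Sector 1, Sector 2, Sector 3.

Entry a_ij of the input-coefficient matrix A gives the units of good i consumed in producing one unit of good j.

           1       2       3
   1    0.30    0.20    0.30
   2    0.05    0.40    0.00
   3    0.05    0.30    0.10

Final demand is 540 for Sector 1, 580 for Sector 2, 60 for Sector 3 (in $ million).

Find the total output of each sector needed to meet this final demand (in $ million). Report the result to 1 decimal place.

I − A =
  [   0.70    -0.20    -0.30]
  [  -0.05     0.60     0.00]
  [  -0.05    -0.30     0.90]
Cofactors of I−A, C_ij = (−1)^(i+j)·(minor ij) (rows/columns in the sector order above):
  C_11 = (0.60)(0.90) − (0.00)(-0.30) = 0.5400
  C_12 = −[(-0.05)(0.90) − (0.00)(-0.05)] = 0.0450
  C_13 = (-0.05)(-0.30) − (0.60)(-0.05) = 0.0450
  C_21 = −[(-0.20)(0.90) − (-0.30)(-0.30)] = 0.2700
  C_22 = (0.70)(0.90) − (-0.30)(-0.05) = 0.6150
  C_23 = −[(0.70)(-0.30) − (-0.20)(-0.05)] = 0.2200
  C_31 = (-0.20)(0.00) − (-0.30)(0.60) = 0.1800
  C_32 = −[(0.70)(0.00) − (-0.30)(-0.05)] = 0.0150
  C_33 = (0.70)(0.60) − (-0.20)(-0.05) = 0.4100
det(I−A) = Σ_j (I−A)_1j·C_1j = (0.70)(0.5400) + (-0.20)(0.0450) + (-0.30)(0.0450) = 0.3555
adj(I−A) = Cᵀ =
  [ 0.5400   0.2700   0.1800]
  [ 0.0450   0.6150   0.0150]
  [ 0.0450   0.2200   0.4100]
(I − A)⁻¹ = adj(I−A) / det(I−A) ≈
  [   1.5190     0.7595     0.5063]
  [   0.1266     1.7300     0.0422]
  [   0.1266     0.6188     1.1533]
x = (I − A)⁻¹ d = adj(I−A)·d / det(I−A), with det(I−A) = 0.3555:
  x_1 = (0.5400·540 + 0.2700·580 + 0.1800·60) / 0.3555 = 459.00 / 0.3555 ≈ 1291.1
  x_2 = (0.0450·540 + 0.6150·580 + 0.0150·60) / 0.3555 = 381.90 / 0.3555 ≈ 1074.3
  x_3 = (0.0450·540 + 0.2200·580 + 0.4100·60) / 0.3555 = 176.50 / 0.3555 ≈ 496.5

x_1 = 1291.1, x_2 = 1074.3, x_3 = 496.5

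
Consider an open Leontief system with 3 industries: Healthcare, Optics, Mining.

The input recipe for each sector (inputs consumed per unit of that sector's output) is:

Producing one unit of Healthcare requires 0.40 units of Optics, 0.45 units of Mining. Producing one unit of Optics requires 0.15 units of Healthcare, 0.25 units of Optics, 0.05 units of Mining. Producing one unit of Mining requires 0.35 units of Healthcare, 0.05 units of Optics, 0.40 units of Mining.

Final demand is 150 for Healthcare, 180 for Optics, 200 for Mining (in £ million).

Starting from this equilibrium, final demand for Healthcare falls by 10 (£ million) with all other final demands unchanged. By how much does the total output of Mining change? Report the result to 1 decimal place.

I − A =
  [   1.00    -0.15    -0.35]
  [  -0.40     0.75    -0.05]
  [  -0.45    -0.05     0.60]
Cofactors of I−A, C_ij = (−1)^(i+j)·(minor ij) (rows/columns in the sector order above):
  C_11 = (0.75)(0.60) − (-0.05)(-0.05) = 0.4475
  C_12 = −[(-0.40)(0.60) − (-0.05)(-0.45)] = 0.2625
  C_13 = (-0.40)(-0.05) − (0.75)(-0.45) = 0.3575
  C_21 = −[(-0.15)(0.60) − (-0.35)(-0.05)] = 0.1075
  C_22 = (1.00)(0.60) − (-0.35)(-0.45) = 0.4425
  C_23 = −[(1.00)(-0.05) − (-0.15)(-0.45)] = 0.1175
  C_31 = (-0.15)(-0.05) − (-0.35)(0.75) = 0.2700
  C_32 = −[(1.00)(-0.05) − (-0.35)(-0.40)] = 0.1900
  C_33 = (1.00)(0.75) − (-0.15)(-0.40) = 0.6900
det(I−A) = Σ_j (I−A)_1j·C_1j = (1.00)(0.4475) + (-0.15)(0.2625) + (-0.35)(0.3575) = 0.2830
adj(I−A) = Cᵀ =
  [ 0.4475   0.1075   0.2700]
  [ 0.2625   0.4425   0.1900]
  [ 0.3575   0.1175   0.6900]
(I − A)⁻¹ = adj(I−A) / det(I−A) ≈
  [   1.5813     0.3799     0.9541]
  [   0.9276     1.5636     0.6714]
  [   1.2633     0.4152     2.4382]
Δx = (I − A)⁻¹ Δd with Δd having -10 in the Healthcare component and 0 elsewhere.
So Δx_3 = L_31 · (-10), where L_31 = adj(I−A)_31 / det(I−A) = 0.3575 / 0.2830.
Δx_3 = 0.3575 × (-10) / 0.2830 = -3.575 / 0.2830 ≈ -12.6.

Δx_3 = -12.6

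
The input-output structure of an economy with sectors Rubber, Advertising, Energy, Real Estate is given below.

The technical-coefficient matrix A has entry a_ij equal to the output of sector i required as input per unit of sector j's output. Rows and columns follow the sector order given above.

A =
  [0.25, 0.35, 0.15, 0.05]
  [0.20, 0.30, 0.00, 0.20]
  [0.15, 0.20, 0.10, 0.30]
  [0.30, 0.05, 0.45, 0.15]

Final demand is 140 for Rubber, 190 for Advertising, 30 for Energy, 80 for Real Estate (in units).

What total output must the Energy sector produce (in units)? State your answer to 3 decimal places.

x_3 = 468.069

I − A =
  [   0.75    -0.35    -0.15    -0.05]
  [  -0.20     0.70     0.00    -0.20]
  [  -0.15    -0.20     0.90    -0.30]
  [  -0.30    -0.05    -0.45     0.85]
Compute the cofactors C_ij = (−1)^(i+j)·(3×3 minor ij) of I−A; the adjugate is their transpose:
adj(I−A) = Cᵀ =
  [ 0.41400   0.25500   0.13500   0.13200]
  [ 0.19350   0.42300   0.10650   0.14850]
  [ 0.19975   0.21225   0.34725   0.18425]
  [ 0.26325   0.22725   0.23775   0.38775]
det(I−A) = Σ_j (I−A)_1j·C_1j = (0.75)(0.41400) + (-0.35)(0.19350) + (-0.15)(0.19975) + (-0.05)(0.26325) = 0.19965
(I − A)⁻¹ = adj(I−A) / det(I−A) ≈
  [   2.0736     1.2772     0.6762     0.6612]
  [   0.9692     2.1187     0.5334     0.7438]
  [   1.0005     1.0631     1.7393     0.9229]
  [   1.3186     1.1382     1.1908     1.9421]
x = (I − A)⁻¹ d = adj(I−A)·d / det(I−A), with det(I−A) = 0.19965:
  x_1 = (0.41400·140 + 0.25500·190 + 0.13500·30 + 0.13200·80) / 0.19965 = 121.02 / 0.19965 ≈ 606.161
  x_2 = (0.19350·140 + 0.42300·190 + 0.10650·30 + 0.14850·80) / 0.19965 = 122.535 / 0.19965 ≈ 613.749
  x_3 = (0.19975·140 + 0.21225·190 + 0.34725·30 + 0.18425·80) / 0.19965 = 93.45 / 0.19965 ≈ 468.069
  x_4 = (0.26325·140 + 0.22725·190 + 0.23775·30 + 0.38775·80) / 0.19965 = 118.185 / 0.19965 ≈ 591.961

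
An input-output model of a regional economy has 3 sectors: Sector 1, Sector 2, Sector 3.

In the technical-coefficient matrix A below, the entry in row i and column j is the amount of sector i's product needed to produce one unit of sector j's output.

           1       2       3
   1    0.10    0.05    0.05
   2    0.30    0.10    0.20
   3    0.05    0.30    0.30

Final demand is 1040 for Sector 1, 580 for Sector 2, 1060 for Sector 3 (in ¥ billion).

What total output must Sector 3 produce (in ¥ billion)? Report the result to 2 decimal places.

x_3 = 2304.19

I − A =
  [   0.90    -0.05    -0.05]
  [  -0.30     0.90    -0.20]
  [  -0.05    -0.30     0.70]
Cofactors of I−A, C_ij = (−1)^(i+j)·(minor ij) (rows/columns in the sector order above):
  C_11 = (0.90)(0.70) − (-0.20)(-0.30) = 0.5700
  C_12 = −[(-0.30)(0.70) − (-0.20)(-0.05)] = 0.2200
  C_13 = (-0.30)(-0.30) − (0.90)(-0.05) = 0.1350
  C_21 = −[(-0.05)(0.70) − (-0.05)(-0.30)] = 0.0500
  C_22 = (0.90)(0.70) − (-0.05)(-0.05) = 0.6275
  C_23 = −[(0.90)(-0.30) − (-0.05)(-0.05)] = 0.2725
  C_31 = (-0.05)(-0.20) − (-0.05)(0.90) = 0.0550
  C_32 = −[(0.90)(-0.20) − (-0.05)(-0.30)] = 0.1950
  C_33 = (0.90)(0.90) − (-0.05)(-0.30) = 0.7950
det(I−A) = Σ_j (I−A)_1j·C_1j = (0.90)(0.5700) + (-0.05)(0.2200) + (-0.05)(0.1350) = 0.49525
adj(I−A) = Cᵀ =
  [ 0.5700   0.0500   0.0550]
  [ 0.2200   0.6275   0.1950]
  [ 0.1350   0.2725   0.7950]
(I − A)⁻¹ = adj(I−A) / det(I−A) ≈
  [   1.1509     0.1010     0.1111]
  [   0.4442     1.2670     0.3937]
  [   0.2726     0.5502     1.6052]
x = (I − A)⁻¹ d = adj(I−A)·d / det(I−A), with det(I−A) = 0.49525:
  x_1 = (0.5700·1040 + 0.0500·580 + 0.0550·1060) / 0.49525 = 680.10 / 0.49525 ≈ 1373.25
  x_2 = (0.2200·1040 + 0.6275·580 + 0.1950·1060) / 0.49525 = 799.45 / 0.49525 ≈ 1614.24
  x_3 = (0.1350·1040 + 0.2725·580 + 0.7950·1060) / 0.49525 = 1141.15 / 0.49525 ≈ 2304.19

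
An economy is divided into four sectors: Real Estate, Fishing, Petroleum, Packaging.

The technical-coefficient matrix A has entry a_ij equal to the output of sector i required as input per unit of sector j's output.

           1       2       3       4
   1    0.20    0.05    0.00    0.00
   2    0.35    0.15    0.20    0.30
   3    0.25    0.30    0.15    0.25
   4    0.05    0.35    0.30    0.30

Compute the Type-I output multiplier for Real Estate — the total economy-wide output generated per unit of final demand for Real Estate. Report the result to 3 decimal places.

I − A =
  [   0.80    -0.05     0.00     0.00]
  [  -0.35     0.85    -0.20    -0.30]
  [  -0.25    -0.30     0.85    -0.25]
  [  -0.05    -0.35    -0.30     0.70]
Compute the cofactors C_ij = (−1)^(i+j)·(3×3 minor ij) of I−A; the adjugate is their transpose:
adj(I−A) = Cᵀ =
  [ 0.266250   0.026000   0.011500   0.015250]
  [ 0.254750   0.416000   0.184000   0.244000]
  [ 0.241750   0.247375   0.379000   0.241375]
  [ 0.250000   0.315875   0.255250   0.512625]
det(I−A) = Σ_j (I−A)_1j·C_1j = (0.80)(0.266250) + (-0.05)(0.254750) + (0.00)(0.241750) + (0.00)(0.250000) = 0.2002625
(I − A)⁻¹ = adj(I−A) / det(I−A) ≈
  [   1.3295     0.1298     0.0574     0.0762]
  [   1.2721     2.0773     0.9188     1.2184]
  [   1.2072     1.2353     1.8925     1.2053]
  [   1.2484     1.5773     1.2746     2.5598]
The output multiplier for sector j is the column-j sum of the Leontief inverse (I − A)⁻¹ = adj(I−A) / det(I−A).
Column 1 of adj(I−A): (0.266250, 0.254750, 0.241750, 0.250000); det(I−A) = 0.2002625.
m_1 = (0.266250 + 0.254750 + 0.241750 + 0.250000) / 0.2002625 = 1.01275 / 0.2002625 ≈ 5.057.

m_1 = 5.057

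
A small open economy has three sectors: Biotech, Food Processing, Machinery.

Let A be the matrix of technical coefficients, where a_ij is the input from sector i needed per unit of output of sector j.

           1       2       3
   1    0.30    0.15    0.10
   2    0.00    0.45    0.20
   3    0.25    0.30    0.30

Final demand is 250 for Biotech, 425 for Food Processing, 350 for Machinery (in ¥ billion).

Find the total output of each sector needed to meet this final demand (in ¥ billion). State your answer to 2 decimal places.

I − A =
  [   0.70    -0.15    -0.10]
  [   0.00     0.55    -0.20]
  [  -0.25    -0.30     0.70]
Cofactors of I−A, C_ij = (−1)^(i+j)·(minor ij) (rows/columns in the sector order above):
  C_11 = (0.55)(0.70) − (-0.20)(-0.30) = 0.3250
  C_12 = −[(0.00)(0.70) − (-0.20)(-0.25)] = 0.0500
  C_13 = (0.00)(-0.30) − (0.55)(-0.25) = 0.1375
  C_21 = −[(-0.15)(0.70) − (-0.10)(-0.30)] = 0.1350
  C_22 = (0.70)(0.70) − (-0.10)(-0.25) = 0.4650
  C_23 = −[(0.70)(-0.30) − (-0.15)(-0.25)] = 0.2475
  C_31 = (-0.15)(-0.20) − (-0.10)(0.55) = 0.0850
  C_32 = −[(0.70)(-0.20) − (-0.10)(0.00)] = 0.1400
  C_33 = (0.70)(0.55) − (-0.15)(0.00) = 0.3850
det(I−A) = Σ_j (I−A)_1j·C_1j = (0.70)(0.3250) + (-0.15)(0.0500) + (-0.10)(0.1375) = 0.20625
adj(I−A) = Cᵀ =
  [ 0.3250   0.1350   0.0850]
  [ 0.0500   0.4650   0.1400]
  [ 0.1375   0.2475   0.3850]
(I − A)⁻¹ = adj(I−A) / det(I−A) ≈
  [   1.5758     0.6545     0.4121]
  [   0.2424     2.2545     0.6788]
  [   0.6667     1.2000     1.8667]
x = (I − A)⁻¹ d = adj(I−A)·d / det(I−A), with det(I−A) = 0.20625:
  x_1 = (0.3250·250 + 0.1350·425 + 0.0850·350) / 0.20625 = 168.375 / 0.20625 ≈ 816.36
  x_2 = (0.0500·250 + 0.4650·425 + 0.1400·350) / 0.20625 = 259.125 / 0.20625 ≈ 1256.36
  x_3 = (0.1375·250 + 0.2475·425 + 0.3850·350) / 0.20625 = 274.3125 / 0.20625 = 1330.00

x_1 = 816.36, x_2 = 1256.36, x_3 = 1330.00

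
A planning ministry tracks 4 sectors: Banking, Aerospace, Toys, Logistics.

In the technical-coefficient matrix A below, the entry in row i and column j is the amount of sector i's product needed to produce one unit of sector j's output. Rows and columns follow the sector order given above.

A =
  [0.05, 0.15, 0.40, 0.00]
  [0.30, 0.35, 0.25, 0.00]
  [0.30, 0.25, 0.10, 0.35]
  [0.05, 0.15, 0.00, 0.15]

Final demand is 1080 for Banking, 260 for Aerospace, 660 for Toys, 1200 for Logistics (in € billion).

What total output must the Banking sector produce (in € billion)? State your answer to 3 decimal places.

I − A =
  [   0.95    -0.15    -0.40     0.00]
  [  -0.30     0.65    -0.25     0.00]
  [  -0.30    -0.25     0.90    -0.35]
  [  -0.05    -0.15     0.00     0.85]
Compute the cofactors C_ij = (−1)^(i+j)·(3×3 minor ij) of I−A; the adjugate is their transpose:
adj(I−A) = Cᵀ =
  [ 0.431000   0.220750   0.252875   0.104125]
  [ 0.297625   0.617750   0.303875   0.125125]
  [ 0.256625   0.292625   0.486625   0.200375]
  [ 0.077875   0.122000   0.068500   0.336625]
det(I−A) = Σ_j (I−A)_1j·C_1j = (0.95)(0.431000) + (-0.15)(0.297625) + (-0.40)(0.256625) + (0.00)(0.077875) = 0.26215625
(I − A)⁻¹ = adj(I−A) / det(I−A) ≈
  [   1.6441     0.8421     0.9646     0.3972]
  [   1.1353     2.3564     1.1591     0.4773]
  [   0.9789     1.1162     1.8562     0.7643]
  [   0.2971     0.4654     0.2613     1.2841]
x = (I − A)⁻¹ d = adj(I−A)·d / det(I−A), with det(I−A) = 0.26215625:
  x_1 = (0.431000·1080 + 0.220750·260 + 0.252875·660 + 0.104125·1200) / 0.26215625 = 814.7225 / 0.26215625 ≈ 3107.774
  x_2 = (0.297625·1080 + 0.617750·260 + 0.303875·660 + 0.125125·1200) / 0.26215625 = 832.7575 / 0.26215625 ≈ 3176.569
  x_3 = (0.256625·1080 + 0.292625·260 + 0.486625·660 + 0.200375·1200) / 0.26215625 = 914.86 / 0.26215625 ≈ 3489.751
  x_4 = (0.077875·1080 + 0.122000·260 + 0.068500·660 + 0.336625·1200) / 0.26215625 = 564.985 / 0.26215625 ≈ 2155.146

x_1 = 3107.774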